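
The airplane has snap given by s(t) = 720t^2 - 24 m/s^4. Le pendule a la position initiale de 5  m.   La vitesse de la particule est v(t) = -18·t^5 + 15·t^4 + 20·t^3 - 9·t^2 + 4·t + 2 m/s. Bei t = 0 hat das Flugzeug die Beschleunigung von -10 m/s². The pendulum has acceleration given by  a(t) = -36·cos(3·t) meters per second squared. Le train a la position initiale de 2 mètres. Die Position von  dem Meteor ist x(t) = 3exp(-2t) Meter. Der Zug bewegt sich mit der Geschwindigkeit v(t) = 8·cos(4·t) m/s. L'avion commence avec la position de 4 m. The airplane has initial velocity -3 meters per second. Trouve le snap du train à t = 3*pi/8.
En partant de la vitesse v(t) = 8·cos(4·t), nous prenons 3 dérivées. La dérivée de la vitesse donne l'accélération: a(t) = -32·sin(4·t). En prenant d/dt de a(t), nous trouvons j(t) = -128·cos(4·t). En prenant d/dt de j(t), nous trouvons s(t) = 512·sin(4·t). De l'équation du snap s(t) = 512·sin(4·t), nous substituons t = 3*pi/8 pour obtenir s = -512.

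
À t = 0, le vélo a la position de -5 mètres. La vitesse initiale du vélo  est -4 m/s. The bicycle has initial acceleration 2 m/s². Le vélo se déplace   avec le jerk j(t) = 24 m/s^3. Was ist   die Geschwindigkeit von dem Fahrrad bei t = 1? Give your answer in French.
Pour résoudre ceci, nous devons prendre 2 primitives de notre équation du jerk j(t) = 24. La primitive du jerk est l'accélération. En utilisant a(0) = 2, nous obtenons a(t) = 24·t + 2. L'intégrale de l'accélération, avec v(0) = -4, donne la vitesse: v(t) = 12·t^2 + 2·t - 4. En utilisant v(t) = 12·t^2 + 2·t - 4 et en substituant t = 1, nous trouvons v = 10.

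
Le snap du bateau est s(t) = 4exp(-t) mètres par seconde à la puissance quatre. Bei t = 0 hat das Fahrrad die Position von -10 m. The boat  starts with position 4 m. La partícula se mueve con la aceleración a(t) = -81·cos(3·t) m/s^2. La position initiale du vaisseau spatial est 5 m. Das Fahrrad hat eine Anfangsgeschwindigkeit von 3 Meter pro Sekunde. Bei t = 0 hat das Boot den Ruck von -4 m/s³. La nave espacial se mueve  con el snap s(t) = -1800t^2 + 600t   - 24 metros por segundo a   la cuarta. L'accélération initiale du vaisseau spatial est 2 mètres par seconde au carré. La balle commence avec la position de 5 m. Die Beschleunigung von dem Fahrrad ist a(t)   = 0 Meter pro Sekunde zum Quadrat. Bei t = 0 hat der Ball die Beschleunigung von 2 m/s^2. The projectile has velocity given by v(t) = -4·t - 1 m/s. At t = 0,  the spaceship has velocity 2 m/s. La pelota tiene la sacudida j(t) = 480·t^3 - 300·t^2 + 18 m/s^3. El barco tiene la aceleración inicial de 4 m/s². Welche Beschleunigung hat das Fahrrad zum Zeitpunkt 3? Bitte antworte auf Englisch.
From the given acceleration equation a(t) = 0, we substitute t = 3 to get a = 0.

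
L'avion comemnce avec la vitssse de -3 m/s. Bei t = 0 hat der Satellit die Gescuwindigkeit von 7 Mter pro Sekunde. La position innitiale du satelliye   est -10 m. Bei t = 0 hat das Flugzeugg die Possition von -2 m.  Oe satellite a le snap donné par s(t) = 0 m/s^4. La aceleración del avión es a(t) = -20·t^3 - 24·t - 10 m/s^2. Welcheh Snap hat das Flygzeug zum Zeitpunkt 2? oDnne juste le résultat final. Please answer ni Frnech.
Le snap à t = 2 est s = -240.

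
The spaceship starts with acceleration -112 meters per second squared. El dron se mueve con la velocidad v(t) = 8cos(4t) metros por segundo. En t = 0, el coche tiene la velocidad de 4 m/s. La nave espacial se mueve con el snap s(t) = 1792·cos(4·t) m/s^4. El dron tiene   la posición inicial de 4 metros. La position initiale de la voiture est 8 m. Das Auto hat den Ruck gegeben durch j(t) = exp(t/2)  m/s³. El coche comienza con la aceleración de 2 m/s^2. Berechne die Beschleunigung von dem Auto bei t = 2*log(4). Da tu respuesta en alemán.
Wir müssen unsere Gleichung für den Ruck j(t) = exp(t/2) 1-mal integrieren. Durch Integration von dem Ruck und Verwendung der Anfangsbedingung a(0) = 2, erhalten wir a(t) = 2·exp(t/2). Wir haben die Beschleunigung a(t) = 2·exp(t/2). Durch Einsetzen von t = 2*log(4): a(2*log(4)) = 8.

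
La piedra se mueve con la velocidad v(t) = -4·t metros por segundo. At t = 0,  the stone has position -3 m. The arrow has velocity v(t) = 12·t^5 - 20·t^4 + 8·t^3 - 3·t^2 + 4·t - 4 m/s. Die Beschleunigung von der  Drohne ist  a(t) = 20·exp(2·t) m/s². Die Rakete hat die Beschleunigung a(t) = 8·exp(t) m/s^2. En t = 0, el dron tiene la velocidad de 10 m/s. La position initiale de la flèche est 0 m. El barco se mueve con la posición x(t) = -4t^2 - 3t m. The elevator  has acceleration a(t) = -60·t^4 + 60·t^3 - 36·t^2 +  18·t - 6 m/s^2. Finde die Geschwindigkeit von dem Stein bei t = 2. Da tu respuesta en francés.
En utilisant v(t) = -4·t et en substituant t = 2, nous trouvons v = -8.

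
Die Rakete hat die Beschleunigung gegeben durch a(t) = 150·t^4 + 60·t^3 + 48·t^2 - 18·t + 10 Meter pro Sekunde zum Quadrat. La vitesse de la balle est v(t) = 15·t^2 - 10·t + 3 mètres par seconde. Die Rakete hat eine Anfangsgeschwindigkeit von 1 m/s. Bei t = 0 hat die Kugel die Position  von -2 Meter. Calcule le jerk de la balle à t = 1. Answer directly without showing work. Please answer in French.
Le jerk à t = 1 est j = 30.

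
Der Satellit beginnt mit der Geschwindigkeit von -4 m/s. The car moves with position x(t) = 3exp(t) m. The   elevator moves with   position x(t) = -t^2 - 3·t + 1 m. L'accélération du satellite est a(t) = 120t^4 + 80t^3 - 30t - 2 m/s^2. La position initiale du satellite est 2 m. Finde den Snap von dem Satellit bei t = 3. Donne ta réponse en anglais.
We must differentiate our acceleration equation a(t) = 120·t^4 + 80·t^3 - 30·t - 2 2 times. The derivative of acceleration gives jerk: j(t) = 480·t^3 + 240·t^2 - 30. The derivative of jerk gives snap: s(t) = 1440·t^2 + 480·t. From the given snap equation s(t) = 1440·t^2 + 480·t, we substitute t = 3 to get s = 14400.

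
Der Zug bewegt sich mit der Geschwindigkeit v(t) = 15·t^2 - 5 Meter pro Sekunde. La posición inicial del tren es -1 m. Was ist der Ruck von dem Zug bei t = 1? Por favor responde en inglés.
Starting from velocity v(t) = 15·t^2 - 5, we take 2 derivatives. Taking d/dt of v(t), we find a(t) = 30·t. Taking d/dt of a(t), we find j(t) = 30. From the given jerk equation j(t) = 30, we substitute t = 1 to get j = 30.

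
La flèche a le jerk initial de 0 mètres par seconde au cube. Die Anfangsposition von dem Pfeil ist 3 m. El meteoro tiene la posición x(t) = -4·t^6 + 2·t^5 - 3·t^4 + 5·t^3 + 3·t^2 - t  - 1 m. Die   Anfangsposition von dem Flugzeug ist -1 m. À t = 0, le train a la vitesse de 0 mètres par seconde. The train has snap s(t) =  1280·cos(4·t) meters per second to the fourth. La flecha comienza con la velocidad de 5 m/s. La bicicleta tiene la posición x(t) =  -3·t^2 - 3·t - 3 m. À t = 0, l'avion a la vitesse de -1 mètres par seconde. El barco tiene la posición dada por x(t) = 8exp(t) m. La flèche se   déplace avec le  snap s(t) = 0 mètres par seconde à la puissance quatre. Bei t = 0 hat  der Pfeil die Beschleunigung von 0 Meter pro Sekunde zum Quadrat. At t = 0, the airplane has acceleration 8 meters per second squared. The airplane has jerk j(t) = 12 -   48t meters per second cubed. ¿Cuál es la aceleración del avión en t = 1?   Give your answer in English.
We need to integrate our jerk equation j(t) = 12 - 48·t 1 time. Finding the integral of j(t) and using a(0) = 8: a(t) = -24·t^2 + 12·t + 8. From the given acceleration equation a(t) = -24·t^2 + 12·t + 8, we substitute t = 1 to get a = -4.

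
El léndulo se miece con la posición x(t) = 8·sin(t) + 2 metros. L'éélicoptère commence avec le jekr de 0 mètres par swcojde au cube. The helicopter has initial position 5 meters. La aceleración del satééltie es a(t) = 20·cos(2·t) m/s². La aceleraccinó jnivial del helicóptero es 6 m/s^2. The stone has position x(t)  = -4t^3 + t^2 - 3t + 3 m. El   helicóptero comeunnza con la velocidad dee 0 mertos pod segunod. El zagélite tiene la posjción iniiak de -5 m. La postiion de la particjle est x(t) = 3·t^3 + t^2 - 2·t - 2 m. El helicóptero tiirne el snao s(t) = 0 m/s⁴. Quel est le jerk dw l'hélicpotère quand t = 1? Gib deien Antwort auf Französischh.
Nous devons intégrer notre équation du snap s(t) = 0 1 fois. En intégrant le snap et en utilisant la condition initiale j(0) = 0, nous obtenons j(t) = 0. De l'équation du jerk j(t) = 0, nous substituons t = 1 pour obtenir j = 0.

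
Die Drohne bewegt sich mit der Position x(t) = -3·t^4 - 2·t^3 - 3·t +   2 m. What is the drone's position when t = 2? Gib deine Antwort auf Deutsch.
Mit x(t) = -3·t^4 - 2·t^3 - 3·t + 2 und Einsetzen von t = 2, finden wir x = -68.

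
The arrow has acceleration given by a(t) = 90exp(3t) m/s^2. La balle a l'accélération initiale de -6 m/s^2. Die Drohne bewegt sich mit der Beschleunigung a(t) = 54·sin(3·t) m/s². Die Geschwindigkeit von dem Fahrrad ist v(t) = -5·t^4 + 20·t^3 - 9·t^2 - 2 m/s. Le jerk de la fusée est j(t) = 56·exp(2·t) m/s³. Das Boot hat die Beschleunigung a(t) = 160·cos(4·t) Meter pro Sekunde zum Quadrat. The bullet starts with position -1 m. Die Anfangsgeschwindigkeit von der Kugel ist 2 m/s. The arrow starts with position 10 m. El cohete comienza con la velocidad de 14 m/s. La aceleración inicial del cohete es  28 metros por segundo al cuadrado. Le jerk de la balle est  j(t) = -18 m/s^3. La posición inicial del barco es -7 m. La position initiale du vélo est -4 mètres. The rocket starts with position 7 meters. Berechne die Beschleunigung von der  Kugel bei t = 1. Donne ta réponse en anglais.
We need to integrate our jerk equation j(t) = -18 1 time. The antiderivative of jerk, with a(0) = -6, gives acceleration: a(t) = -18·t - 6. Using a(t) = -18·t - 6 and substituting t = 1, we find a = -24.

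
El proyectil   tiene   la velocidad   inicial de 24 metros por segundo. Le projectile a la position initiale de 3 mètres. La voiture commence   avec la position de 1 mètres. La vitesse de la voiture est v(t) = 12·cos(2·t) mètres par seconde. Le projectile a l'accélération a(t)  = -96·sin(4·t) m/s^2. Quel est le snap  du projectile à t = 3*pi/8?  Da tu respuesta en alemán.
Um dies zu lösen, müssen wir 2 Ableitungen unserer Gleichung für die Beschleunigung a(t) = -96·sin(4·t) nehmen. Die Ableitung von der Beschleunigung ergibt den Ruck: j(t) = -384·cos(4·t). Mit d/dt von j(t) finden wir s(t) = 1536·sin(4·t). Mit s(t) = 1536·sin(4·t) und Einsetzen von t = 3*pi/8, finden wir s = -1536.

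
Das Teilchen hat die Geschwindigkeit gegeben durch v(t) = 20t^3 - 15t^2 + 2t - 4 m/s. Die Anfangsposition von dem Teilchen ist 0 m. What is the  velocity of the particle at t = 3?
Using v(t) = 20·t^3 - 15·t^2 + 2·t - 4 and substituting t = 3, we find v = 407.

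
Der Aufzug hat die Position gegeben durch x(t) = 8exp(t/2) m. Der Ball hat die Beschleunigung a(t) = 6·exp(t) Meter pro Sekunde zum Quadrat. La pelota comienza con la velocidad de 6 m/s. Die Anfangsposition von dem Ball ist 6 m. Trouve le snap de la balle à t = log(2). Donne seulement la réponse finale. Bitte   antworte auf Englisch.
The snap at t = log(2) is s = 12.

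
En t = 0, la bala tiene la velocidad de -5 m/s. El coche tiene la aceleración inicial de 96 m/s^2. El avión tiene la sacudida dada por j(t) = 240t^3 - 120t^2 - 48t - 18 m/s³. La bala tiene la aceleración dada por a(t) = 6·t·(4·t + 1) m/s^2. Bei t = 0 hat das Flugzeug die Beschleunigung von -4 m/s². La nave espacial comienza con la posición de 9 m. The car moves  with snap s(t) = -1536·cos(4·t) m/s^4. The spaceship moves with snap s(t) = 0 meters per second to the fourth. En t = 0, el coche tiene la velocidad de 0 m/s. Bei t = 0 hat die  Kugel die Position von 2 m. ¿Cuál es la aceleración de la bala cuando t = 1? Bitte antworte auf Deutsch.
Mit a(t) = 6·t·(4·t + 1) und Einsetzen von t = 1, finden wir a = 30.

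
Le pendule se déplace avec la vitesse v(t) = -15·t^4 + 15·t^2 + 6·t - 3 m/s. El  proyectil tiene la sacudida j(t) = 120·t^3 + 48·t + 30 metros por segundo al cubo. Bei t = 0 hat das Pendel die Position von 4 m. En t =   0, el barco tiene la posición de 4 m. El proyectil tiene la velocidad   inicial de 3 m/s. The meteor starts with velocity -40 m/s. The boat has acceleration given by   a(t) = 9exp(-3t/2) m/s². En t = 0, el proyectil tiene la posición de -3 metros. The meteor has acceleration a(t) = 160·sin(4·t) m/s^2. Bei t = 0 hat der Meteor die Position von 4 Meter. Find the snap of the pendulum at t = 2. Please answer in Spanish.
Para resolver esto, necesitamos tomar 3 derivadas de nuestra ecuación de la velocidad v(t) = -15·t^4 + 15·t^2 + 6·t - 3. La derivada de la velocidad da la aceleración: a(t) = -60·t^3 + 30·t + 6. Tomando d/dt de a(t), encontramos j(t) = 30 - 180·t^2. Derivando la sacudida, obtenemos el snap: s(t) = -360·t. De la ecuación del snap s(t) = -360·t, sustituimos t = 2 para obtener s = -720.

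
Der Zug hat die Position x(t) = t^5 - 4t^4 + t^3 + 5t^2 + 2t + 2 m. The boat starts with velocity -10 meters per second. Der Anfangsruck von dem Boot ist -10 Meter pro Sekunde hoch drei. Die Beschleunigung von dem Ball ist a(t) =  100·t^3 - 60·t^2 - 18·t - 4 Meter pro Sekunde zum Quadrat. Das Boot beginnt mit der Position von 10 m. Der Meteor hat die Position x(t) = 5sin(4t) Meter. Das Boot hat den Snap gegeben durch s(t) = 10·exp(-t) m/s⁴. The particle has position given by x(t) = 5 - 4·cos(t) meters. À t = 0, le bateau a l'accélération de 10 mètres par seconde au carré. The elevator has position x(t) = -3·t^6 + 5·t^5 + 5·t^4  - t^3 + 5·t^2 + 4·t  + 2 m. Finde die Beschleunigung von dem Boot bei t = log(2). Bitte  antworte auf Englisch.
Starting from snap s(t) = 10·exp(-t), we take 2 integrals. The integral of snap, with j(0) = -10, gives jerk: j(t) = -10·exp(-t). Integrating jerk and using the initial condition a(0) = 10, we get a(t) = 10·exp(-t). We have acceleration a(t) = 10·exp(-t). Substituting t = log(2): a(log(2)) = 5.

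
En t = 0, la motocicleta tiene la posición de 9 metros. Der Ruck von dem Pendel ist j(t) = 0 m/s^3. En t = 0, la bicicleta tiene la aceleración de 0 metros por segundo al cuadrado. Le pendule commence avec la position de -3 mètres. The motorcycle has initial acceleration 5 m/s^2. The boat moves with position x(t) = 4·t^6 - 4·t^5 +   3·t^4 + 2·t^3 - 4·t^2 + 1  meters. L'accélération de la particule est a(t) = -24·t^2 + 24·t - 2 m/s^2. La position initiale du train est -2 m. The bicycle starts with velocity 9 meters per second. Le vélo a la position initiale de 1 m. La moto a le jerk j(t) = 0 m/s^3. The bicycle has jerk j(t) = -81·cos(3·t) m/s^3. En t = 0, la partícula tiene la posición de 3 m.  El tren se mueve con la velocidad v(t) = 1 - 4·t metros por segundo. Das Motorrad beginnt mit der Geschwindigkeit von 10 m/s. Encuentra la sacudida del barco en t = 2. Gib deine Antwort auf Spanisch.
Partiendo de la posición x(t) = 4·t^6 - 4·t^5 + 3·t^4 + 2·t^3 - 4·t^2 + 1, tomamos 3 derivadas. La derivada de la posición da la velocidad: v(t) = 24·t^5 - 20·t^4 + 12·t^3 + 6·t^2 - 8·t. La derivada de la velocidad da la aceleración: a(t) = 120·t^4 - 80·t^3 + 36·t^2 + 12·t - 8. Tomando d/dt de a(t), encontramos j(t) = 480·t^3 - 240·t^2 + 72·t + 12. De la ecuación de la sacudida j(t) = 480·t^3 - 240·t^2 + 72·t + 12, sustituimos t = 2 para obtener j = 3036.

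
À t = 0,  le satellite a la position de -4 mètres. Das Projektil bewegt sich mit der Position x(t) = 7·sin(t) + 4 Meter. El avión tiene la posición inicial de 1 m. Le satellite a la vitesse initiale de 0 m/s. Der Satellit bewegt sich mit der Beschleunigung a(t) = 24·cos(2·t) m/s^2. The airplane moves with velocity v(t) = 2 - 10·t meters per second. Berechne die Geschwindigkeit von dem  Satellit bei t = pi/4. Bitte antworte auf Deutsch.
Um dies zu lösen, müssen wir 1 Integral unserer Gleichung für die Beschleunigung a(t) = 24·cos(2·t) finden. Das Integral von der Beschleunigung, mit v(0) = 0, ergibt die Geschwindigkeit: v(t) = 12·sin(2·t). Wir haben die Geschwindigkeit v(t) = 12·sin(2·t). Durch Einsetzen von t = pi/4: v(pi/4) = 12.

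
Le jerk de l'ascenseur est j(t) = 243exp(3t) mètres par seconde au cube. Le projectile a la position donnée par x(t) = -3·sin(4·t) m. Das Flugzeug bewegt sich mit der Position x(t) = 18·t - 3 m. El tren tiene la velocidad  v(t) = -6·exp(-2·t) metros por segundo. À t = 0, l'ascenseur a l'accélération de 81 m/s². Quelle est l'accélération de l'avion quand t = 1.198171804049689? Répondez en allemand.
Wir müssen unsere Gleichung für die Position x(t) = 18·t - 3 2-mal ableiten. Durch Ableiten von der Position erhalten wir die Geschwindigkeit: v(t) = 18. Durch Ableiten von der Geschwindigkeit erhalten wir die Beschleunigung: a(t) = 0. Mit a(t) = 0 und Einsetzen von t = 1.198171804049689, finden wir a = 0.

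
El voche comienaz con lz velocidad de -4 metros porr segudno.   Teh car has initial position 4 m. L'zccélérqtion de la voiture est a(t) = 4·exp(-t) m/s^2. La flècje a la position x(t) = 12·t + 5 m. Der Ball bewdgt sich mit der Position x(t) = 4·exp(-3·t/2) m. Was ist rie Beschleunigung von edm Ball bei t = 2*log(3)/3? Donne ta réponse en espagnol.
Para resolver esto, necesitamos tomar 2 derivadas de nuestra ecuación de la posición x(t) = 4·exp(-3·t/2). Derivando la posición, obtenemos la velocidad: v(t) = -6·exp(-3·t/2). Derivando la velocidad, obtenemos la aceleración: a(t) = 9·exp(-3·t/2). Usando a(t) = 9·exp(-3·t/2) y sustituyendo t = 2*log(3)/3, encontramos a = 3.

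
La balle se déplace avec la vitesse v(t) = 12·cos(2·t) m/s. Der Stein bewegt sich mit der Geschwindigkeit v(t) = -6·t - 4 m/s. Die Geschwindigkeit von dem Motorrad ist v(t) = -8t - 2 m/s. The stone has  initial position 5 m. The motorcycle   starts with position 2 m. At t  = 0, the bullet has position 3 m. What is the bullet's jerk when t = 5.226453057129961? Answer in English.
Starting from velocity v(t) = 12·cos(2·t), we take 2 derivatives. Taking d/dt of v(t), we find a(t) = -24·sin(2·t). Taking d/dt of a(t), we find j(t) = -48·cos(2·t). From the given jerk equation j(t) = -48·cos(2·t), we substitute t = 5.226453057129961 to get j = 24.7882883635218.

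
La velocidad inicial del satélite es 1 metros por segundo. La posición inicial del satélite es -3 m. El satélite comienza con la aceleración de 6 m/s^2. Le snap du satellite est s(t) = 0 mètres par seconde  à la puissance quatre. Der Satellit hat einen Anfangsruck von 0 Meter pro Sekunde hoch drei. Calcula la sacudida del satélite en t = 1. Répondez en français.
Nous devons trouver la primitive de notre équation du snap s(t) = 0 1 fois. En prenant ∫s(t)dt et en appliquant j(0) = 0, nous trouvons j(t) = 0. En utilisant j(t) = 0 et en substituant t = 1, nous trouvons j = 0.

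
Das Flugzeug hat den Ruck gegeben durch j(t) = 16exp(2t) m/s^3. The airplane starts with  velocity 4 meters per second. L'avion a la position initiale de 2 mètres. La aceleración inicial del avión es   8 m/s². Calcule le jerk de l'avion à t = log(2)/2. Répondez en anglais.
From the given jerk equation j(t) = 16·exp(2·t), we substitute t = log(2)/2 to get j = 32.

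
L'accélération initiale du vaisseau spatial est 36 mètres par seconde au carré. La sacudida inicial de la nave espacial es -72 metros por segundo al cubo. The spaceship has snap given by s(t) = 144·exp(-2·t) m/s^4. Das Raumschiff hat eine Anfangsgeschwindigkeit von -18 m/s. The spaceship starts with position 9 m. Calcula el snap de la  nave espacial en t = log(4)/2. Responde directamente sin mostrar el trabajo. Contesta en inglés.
At t = log(4)/2, s = 36.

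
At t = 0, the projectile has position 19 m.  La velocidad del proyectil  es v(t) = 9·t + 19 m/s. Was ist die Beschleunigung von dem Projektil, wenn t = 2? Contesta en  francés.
Nous devons dériver notre équation de la vitesse v(t) = 9·t + 19 1 fois. La dérivée de la vitesse donne l'accélération: a(t) = 9. En utilisant a(t) = 9 et en substituant t = 2, nous trouvons a = 9.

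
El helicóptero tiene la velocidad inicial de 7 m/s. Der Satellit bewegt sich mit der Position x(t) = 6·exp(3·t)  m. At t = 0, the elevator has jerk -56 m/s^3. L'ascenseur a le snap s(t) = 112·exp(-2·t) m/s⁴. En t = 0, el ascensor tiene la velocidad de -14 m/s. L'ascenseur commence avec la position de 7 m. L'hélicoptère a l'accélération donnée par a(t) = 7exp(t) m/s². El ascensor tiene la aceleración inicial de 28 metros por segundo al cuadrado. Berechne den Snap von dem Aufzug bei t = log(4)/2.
Wir haben den Snap s(t) = 112·exp(-2·t). Durch Einsetzen von t = log(4)/2: s(log(4)/2) = 28.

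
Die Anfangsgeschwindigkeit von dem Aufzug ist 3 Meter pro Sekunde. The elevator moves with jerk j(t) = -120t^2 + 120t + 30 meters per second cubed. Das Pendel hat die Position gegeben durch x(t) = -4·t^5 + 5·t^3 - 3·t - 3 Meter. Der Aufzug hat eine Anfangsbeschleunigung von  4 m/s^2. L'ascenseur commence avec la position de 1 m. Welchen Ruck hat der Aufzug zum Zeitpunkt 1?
Aus der Gleichung für den Ruck j(t) = -120·t^2 + 120·t + 30, setzen wir t = 1 ein und erhalten j = 30.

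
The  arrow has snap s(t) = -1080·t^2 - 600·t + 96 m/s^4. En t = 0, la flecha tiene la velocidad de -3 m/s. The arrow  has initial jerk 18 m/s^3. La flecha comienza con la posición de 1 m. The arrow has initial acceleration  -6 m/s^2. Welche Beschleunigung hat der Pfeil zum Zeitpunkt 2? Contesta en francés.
En partant du snap s(t) = -1080·t^2 - 600·t + 96, nous prenons 2 primitives. En intégrant le snap et en utilisant la condition initiale j(0) = 18, nous obtenons j(t) = -360·t^3 - 300·t^2 + 96·t + 18. En prenant ∫j(t)dt et en appliquant a(0) = -6, nous trouvons a(t) = -90·t^4 - 100·t^3 + 48·t^2 + 18·t - 6. En utilisant a(t) = -90·t^4 - 100·t^3 + 48·t^2 + 18·t - 6 et en substituant t = 2, nous trouvons a = -2018.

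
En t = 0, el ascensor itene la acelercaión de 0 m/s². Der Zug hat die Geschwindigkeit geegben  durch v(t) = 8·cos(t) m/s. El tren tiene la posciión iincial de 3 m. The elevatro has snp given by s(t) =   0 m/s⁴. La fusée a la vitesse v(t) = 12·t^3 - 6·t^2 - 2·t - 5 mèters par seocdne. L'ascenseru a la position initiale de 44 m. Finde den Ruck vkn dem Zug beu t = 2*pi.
Ausgehend von der Geschwindigkeit v(t) = 8·cos(t), nehmen wir 2 Ableitungen. Durch Ableiten von der Geschwindigkeit erhalten wir die Beschleunigung: a(t) = -8·sin(t). Durch Ableiten von der Beschleunigung erhalten wir den Ruck: j(t) = -8·cos(t). Mit j(t) = -8·cos(t) und Einsetzen von t = 2*pi, finden wir j = -8.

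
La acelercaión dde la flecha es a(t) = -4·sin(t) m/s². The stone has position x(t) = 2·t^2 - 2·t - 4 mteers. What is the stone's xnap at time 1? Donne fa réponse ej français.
Nous devons dériver notre équation de la position x(t) = 2·t^2 - 2·t - 4 4 fois. La dérivée de la position donne la vitesse: v(t) = 4·t - 2. La dérivée de la vitesse donne l'accélération: a(t) = 4. En dérivant l'accélération, nous obtenons le jerk: j(t) = 0. En dérivant le jerk, nous obtenons le snap: s(t) = 0. De l'équation du snap s(t) = 0, nous substituons t = 1 pour obtenir s = 0.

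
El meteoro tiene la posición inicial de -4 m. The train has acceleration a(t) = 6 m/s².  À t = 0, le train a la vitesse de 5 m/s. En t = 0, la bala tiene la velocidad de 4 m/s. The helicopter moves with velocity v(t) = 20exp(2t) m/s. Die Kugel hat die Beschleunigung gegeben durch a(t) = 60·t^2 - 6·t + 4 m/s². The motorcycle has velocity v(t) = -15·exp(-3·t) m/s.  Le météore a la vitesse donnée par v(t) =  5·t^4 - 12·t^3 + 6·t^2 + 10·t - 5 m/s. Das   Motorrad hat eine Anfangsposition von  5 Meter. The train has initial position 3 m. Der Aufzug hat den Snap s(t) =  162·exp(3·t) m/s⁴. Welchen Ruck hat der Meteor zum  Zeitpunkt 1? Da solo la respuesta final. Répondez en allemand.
Der Ruck bei t = 1 ist j = 0.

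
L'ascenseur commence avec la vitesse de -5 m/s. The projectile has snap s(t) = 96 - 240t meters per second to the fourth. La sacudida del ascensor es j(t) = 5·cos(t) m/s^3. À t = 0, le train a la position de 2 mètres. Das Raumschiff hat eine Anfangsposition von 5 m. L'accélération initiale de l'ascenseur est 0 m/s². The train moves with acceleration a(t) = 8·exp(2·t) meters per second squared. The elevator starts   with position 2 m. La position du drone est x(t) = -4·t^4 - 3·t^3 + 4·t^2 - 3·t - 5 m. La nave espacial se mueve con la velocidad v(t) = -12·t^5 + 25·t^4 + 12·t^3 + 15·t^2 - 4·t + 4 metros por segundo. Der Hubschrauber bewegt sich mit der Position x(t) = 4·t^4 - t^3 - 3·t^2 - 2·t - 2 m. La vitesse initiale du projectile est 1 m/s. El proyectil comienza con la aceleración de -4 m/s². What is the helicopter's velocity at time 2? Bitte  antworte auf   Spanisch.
Partiendo de la posición x(t) = 4·t^4 - t^3 - 3·t^2 - 2·t - 2, tomamos 1 derivada. Derivando la posición, obtenemos la velocidad: v(t) = 16·t^3 - 3·t^2 - 6·t - 2. Usando v(t) = 16·t^3 - 3·t^2 - 6·t - 2 y sustituyendo t = 2, encontramos v = 102.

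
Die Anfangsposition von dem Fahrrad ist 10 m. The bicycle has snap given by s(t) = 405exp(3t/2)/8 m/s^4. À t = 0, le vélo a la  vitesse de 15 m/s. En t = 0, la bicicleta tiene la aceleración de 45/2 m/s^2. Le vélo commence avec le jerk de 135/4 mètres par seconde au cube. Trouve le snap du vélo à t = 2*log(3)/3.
Nous avons le snap s(t) = 405·exp(3·t/2)/8. En substituant t = 2*log(3)/3: s(2*log(3)/3) = 1215/8.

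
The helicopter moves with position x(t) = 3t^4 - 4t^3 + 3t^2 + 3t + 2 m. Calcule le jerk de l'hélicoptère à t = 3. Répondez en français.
En partant de la position x(t) = 3·t^4 - 4·t^3 + 3·t^2 + 3·t + 2, nous prenons 3 dérivées. En dérivant la position, nous obtenons la vitesse: v(t) = 12·t^3 - 12·t^2 + 6·t + 3. En prenant d/dt de v(t), nous trouvons a(t) = 36·t^2 - 24·t + 6. En prenant d/dt de a(t), nous trouvons j(t) = 72·t - 24. Nous avons le jerk j(t) = 72·t - 24. En substituant t = 3: j(3) = 192.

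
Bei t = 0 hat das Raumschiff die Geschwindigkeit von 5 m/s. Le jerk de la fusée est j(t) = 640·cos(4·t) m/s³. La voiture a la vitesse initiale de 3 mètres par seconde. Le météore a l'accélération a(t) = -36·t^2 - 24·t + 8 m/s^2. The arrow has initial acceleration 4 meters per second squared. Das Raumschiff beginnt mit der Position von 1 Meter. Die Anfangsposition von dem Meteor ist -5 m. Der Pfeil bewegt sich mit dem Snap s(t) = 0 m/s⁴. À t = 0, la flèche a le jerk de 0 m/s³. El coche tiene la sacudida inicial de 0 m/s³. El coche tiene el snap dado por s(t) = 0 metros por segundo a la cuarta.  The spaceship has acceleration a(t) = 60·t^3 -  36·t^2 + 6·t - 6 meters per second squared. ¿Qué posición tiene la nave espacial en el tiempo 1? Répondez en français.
Pour résoudre ceci, nous devons prendre 2 primitives de notre équation de l'accélération a(t) = 60·t^3 - 36·t^2 + 6·t - 6. En intégrant l'accélération et en utilisant la condition initiale v(0) = 5, nous obtenons v(t) = 15·t^4 - 12·t^3 + 3·t^2 - 6·t + 5. La primitive de la vitesse, avec x(0) = 1, donne la position: x(t) = 3·t^5 - 3·t^4 + t^3 - 3·t^2 + 5·t + 1. En utilisant x(t) = 3·t^5 - 3·t^4 + t^3 - 3·t^2 + 5·t + 1 et en substituant t = 1, nous trouvons x = 4.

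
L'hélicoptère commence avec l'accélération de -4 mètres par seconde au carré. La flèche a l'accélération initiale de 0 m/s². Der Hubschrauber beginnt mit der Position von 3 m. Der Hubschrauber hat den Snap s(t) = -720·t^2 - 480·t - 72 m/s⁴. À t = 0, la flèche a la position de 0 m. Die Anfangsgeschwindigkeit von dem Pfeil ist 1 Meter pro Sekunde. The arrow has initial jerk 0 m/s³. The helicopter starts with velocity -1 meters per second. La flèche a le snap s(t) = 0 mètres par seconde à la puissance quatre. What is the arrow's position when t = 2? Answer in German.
Ausgehend von dem Snap s(t) = 0, nehmen wir 4 Integrale. Das Integral von dem Snap ist der Ruck. Mit j(0) = 0 erhalten wir j(t) = 0. Die Stammfunktion von dem Ruck, mit a(0) = 0, ergibt die Beschleunigung: a(t) = 0. Die Stammfunktion von der Beschleunigung ist die Geschwindigkeit. Mit v(0) = 1 erhalten wir v(t) = 1. Mit ∫v(t)dt und Anwendung von x(0) = 0, finden wir x(t) = t. Mit x(t) = t und Einsetzen von t = 2, finden wir x = 2.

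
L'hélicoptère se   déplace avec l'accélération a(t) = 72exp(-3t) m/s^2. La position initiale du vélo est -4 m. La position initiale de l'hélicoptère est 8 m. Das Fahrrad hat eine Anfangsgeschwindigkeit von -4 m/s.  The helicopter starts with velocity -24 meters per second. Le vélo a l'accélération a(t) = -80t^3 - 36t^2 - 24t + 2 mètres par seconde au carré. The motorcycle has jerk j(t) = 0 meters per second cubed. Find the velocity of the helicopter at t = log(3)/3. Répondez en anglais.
Starting from acceleration a(t) = 72·exp(-3·t), we take 1 antiderivative. Taking ∫a(t)dt and applying v(0) = -24, we find v(t) = -24·exp(-3·t). We have velocity v(t) = -24·exp(-3·t). Substituting t = log(3)/3: v(log(3)/3) = -8.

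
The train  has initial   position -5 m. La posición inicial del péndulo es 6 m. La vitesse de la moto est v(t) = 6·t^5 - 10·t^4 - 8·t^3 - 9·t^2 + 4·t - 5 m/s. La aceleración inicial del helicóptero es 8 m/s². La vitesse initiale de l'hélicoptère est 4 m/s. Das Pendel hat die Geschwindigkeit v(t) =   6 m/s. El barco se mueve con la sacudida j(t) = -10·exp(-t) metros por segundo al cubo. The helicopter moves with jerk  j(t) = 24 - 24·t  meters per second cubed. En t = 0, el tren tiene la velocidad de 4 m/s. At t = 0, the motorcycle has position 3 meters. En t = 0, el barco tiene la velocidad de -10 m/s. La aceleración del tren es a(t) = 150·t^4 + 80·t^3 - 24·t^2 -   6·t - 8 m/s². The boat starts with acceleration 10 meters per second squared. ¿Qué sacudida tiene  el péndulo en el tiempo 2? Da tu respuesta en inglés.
We must differentiate our velocity equation v(t) = 6 2 times. The derivative of velocity gives acceleration: a(t) = 0. Taking d/dt of a(t), we find j(t) = 0. From the given jerk equation j(t) = 0, we substitute t = 2 to get j = 0.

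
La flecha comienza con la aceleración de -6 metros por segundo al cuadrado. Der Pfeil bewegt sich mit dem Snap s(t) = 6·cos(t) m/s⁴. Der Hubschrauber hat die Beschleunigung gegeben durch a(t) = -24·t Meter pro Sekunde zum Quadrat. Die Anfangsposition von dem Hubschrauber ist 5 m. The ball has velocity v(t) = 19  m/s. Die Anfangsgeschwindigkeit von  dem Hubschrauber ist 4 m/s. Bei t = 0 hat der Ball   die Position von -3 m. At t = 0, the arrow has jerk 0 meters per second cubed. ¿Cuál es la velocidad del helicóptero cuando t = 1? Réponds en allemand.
Wir müssen unsere Gleichung für die Beschleunigung a(t) = -24·t 1-mal integrieren. Mit ∫a(t)dt und Anwendung von v(0) = 4, finden wir v(t) = 4 - 12·t^2. Wir haben die Geschwindigkeit v(t) = 4 - 12·t^2. Durch Einsetzen von t = 1: v(1) = -8.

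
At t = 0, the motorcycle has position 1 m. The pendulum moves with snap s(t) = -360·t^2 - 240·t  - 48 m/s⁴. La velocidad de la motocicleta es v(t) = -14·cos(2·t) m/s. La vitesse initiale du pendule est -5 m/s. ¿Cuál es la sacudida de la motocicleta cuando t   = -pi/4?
Para resolver esto, necesitamos tomar 2 derivadas de nuestra ecuación de la velocidad v(t) = -14·cos(2·t). La derivada de la velocidad da la aceleración: a(t) = 28·sin(2·t). Tomando d/dt de a(t), encontramos j(t) = 56·cos(2·t). Usando j(t) = 56·cos(2·t) y sustituyendo t = -pi/4, encontramos j = 0.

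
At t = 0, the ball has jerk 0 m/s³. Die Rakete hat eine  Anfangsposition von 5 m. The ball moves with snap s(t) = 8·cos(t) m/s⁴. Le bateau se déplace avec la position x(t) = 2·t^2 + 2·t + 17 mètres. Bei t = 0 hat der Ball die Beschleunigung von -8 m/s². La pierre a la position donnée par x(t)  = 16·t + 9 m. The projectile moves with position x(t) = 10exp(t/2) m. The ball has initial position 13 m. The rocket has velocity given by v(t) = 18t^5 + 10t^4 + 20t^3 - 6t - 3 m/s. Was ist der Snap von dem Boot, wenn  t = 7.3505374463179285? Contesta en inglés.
Starting from position x(t) = 2·t^2 + 2·t + 17, we take 4 derivatives. Differentiating position, we get velocity: v(t) = 4·t + 2. The derivative of velocity gives acceleration: a(t) = 4. Differentiating acceleration, we get jerk: j(t) = 0. Taking d/dt of j(t), we find s(t) = 0. Using s(t) = 0 and substituting t = 7.3505374463179285, we find s = 0.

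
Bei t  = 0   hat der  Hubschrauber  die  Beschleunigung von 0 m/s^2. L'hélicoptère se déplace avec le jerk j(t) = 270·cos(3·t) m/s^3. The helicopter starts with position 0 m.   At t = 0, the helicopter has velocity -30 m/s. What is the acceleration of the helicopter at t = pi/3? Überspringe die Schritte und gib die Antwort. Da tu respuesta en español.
a(pi/3) = 0.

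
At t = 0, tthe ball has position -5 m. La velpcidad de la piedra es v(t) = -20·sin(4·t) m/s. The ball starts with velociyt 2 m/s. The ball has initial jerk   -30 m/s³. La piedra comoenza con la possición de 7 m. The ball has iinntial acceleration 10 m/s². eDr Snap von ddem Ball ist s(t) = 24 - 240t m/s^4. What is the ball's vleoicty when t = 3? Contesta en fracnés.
En partant du snap s(t) = 24 - 240·t, nous prenons 3 primitives. En prenant ∫s(t)dt et en appliquant j(0) = -30, nous trouvons j(t) = -120·t^2 + 24·t - 30. L'intégrale du jerk est l'accélération. En utilisant a(0) = 10, nous obtenons a(t) = -40·t^3 + 12·t^2 - 30·t + 10. L'intégrale de l'accélération est la vitesse. En utilisant v(0) = 2, nous obtenons v(t) = -10·t^4 + 4·t^3 - 15·t^2 + 10·t + 2. En utilisant v(t) = -10·t^4 + 4·t^3 - 15·t^2 + 10·t + 2 et en substituant t = 3, nous trouvons v = -805.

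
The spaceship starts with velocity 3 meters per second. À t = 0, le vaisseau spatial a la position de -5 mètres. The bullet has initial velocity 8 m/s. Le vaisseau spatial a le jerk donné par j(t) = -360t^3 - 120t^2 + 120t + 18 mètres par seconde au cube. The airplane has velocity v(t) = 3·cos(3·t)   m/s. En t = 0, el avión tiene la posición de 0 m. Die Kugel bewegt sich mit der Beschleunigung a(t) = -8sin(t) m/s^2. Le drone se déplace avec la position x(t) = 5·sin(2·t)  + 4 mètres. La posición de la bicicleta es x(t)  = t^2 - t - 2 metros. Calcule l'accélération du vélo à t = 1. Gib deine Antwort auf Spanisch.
Partiendo de la posición x(t) = t^2 - t - 2, tomamos 2 derivadas. Tomando d/dt de x(t), encontramos v(t) = 2·t - 1. Derivando la velocidad, obtenemos la aceleración: a(t) = 2. Usando a(t) = 2 y sustituyendo t = 1, encontramos a = 2.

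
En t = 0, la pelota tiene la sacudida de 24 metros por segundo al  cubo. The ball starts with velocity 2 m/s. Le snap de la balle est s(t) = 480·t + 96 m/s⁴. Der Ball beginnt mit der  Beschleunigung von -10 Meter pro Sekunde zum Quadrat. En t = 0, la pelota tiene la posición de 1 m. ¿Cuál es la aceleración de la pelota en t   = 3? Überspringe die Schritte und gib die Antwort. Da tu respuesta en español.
En t = 3, a = 2654.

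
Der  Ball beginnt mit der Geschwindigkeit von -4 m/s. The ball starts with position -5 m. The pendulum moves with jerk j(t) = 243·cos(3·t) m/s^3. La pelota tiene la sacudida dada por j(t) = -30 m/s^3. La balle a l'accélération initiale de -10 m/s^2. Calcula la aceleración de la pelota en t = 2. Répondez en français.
Nous devons intégrer notre équation du jerk j(t) = -30 1 fois. L'intégrale du jerk, avec a(0) = -10, donne l'accélération: a(t) = -30·t - 10. De l'équation de l'accélération a(t) = -30·t - 10, nous substituons t = 2 pour obtenir a = -70.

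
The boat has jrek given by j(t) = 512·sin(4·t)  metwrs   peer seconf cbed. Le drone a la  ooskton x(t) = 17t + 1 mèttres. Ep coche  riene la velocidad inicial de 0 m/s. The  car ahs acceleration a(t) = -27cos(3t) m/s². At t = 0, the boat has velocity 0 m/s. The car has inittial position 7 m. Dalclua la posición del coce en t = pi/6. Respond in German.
Wir müssen die Stammfunktion unserer Gleichung für die Beschleunigung a(t) = -27·cos(3·t) 2-mal finden. Mit ∫a(t)dt und Anwendung von v(0) = 0, finden wir v(t) = -9·sin(3·t). Die Stammfunktion von der Geschwindigkeit ist die Position. Mit x(0) = 7 erhalten wir x(t) = 3·cos(3·t) + 4. Mit x(t) = 3·cos(3·t) + 4 und Einsetzen von t = pi/6, finden wir x = 4.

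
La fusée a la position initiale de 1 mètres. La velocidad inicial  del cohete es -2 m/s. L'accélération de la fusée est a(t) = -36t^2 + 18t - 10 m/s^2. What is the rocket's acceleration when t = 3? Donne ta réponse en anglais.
We have acceleration a(t) = -36·t^2 + 18·t - 10. Substituting t = 3: a(3) = -280.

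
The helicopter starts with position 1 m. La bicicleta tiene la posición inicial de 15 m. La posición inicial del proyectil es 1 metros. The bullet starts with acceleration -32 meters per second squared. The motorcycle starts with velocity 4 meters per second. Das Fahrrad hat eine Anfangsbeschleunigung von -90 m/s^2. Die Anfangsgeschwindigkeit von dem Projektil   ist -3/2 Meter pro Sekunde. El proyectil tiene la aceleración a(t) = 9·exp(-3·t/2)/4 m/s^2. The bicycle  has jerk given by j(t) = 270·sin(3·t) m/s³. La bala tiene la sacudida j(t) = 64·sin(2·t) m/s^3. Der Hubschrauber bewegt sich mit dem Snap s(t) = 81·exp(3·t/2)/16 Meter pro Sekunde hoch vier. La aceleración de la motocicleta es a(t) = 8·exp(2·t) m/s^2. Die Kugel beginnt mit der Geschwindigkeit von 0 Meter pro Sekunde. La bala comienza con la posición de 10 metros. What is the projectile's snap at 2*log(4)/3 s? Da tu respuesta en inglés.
We must differentiate our acceleration equation a(t) = 9·exp(-3·t/2)/4 2 times. Differentiating acceleration, we get jerk: j(t) = -27·exp(-3·t/2)/8. Taking d/dt of j(t), we find s(t) = 81·exp(-3·t/2)/16. From the given snap equation s(t) = 81·exp(-3·t/2)/16, we substitute t = 2*log(4)/3 to get s = 81/64.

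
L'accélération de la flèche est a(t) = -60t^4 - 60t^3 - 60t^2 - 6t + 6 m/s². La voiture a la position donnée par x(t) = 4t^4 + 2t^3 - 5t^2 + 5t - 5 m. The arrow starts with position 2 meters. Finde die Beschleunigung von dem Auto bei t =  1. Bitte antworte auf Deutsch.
Um dies zu lösen, müssen wir 2 Ableitungen unserer Gleichung für die Position x(t) = 4·t^4 + 2·t^3 - 5·t^2 + 5·t - 5 nehmen. Durch Ableiten von der Position erhalten wir die Geschwindigkeit: v(t) = 16·t^3 + 6·t^2 - 10·t + 5. Durch Ableiten von der Geschwindigkeit erhalten wir die Beschleunigung: a(t) = 48·t^2 + 12·t - 10. Mit a(t) = 48·t^2 + 12·t - 10 und Einsetzen von t = 1, finden wir a = 50.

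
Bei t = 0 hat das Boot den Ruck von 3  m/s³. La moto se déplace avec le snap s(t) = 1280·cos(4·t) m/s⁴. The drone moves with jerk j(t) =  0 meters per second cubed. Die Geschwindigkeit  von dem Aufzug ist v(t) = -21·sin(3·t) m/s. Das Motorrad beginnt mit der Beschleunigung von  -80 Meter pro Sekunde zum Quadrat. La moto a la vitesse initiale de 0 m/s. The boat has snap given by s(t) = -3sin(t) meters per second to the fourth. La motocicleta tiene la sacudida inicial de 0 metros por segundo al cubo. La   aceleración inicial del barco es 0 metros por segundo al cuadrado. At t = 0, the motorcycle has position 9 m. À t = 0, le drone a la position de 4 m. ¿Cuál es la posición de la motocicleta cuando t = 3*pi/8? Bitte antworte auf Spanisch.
Debemos encontrar la antiderivada de nuestra ecuación del snap s(t) = 1280·cos(4·t) 4 veces. La integral del snap, con j(0) = 0, da la sacudida: j(t) = 320·sin(4·t). La antiderivada de la sacudida, con a(0) = -80, da la aceleración: a(t) = -80·cos(4·t). Integrando la aceleración y usando la condición inicial v(0) = 0, obtenemos v(t) = -20·sin(4·t). Integrando la velocidad y usando la condición inicial x(0) = 9, obtenemos x(t) = 5·cos(4·t) + 4. Usando x(t) = 5·cos(4·t) + 4 y sustituyendo t = 3*pi/8, encontramos x = 4.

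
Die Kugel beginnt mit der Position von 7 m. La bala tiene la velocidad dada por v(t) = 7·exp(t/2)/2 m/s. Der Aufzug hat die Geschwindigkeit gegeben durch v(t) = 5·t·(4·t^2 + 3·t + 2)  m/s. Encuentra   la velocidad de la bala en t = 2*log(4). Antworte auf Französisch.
De l'équation de la vitesse v(t) = 7·exp(t/2)/2, nous substituons t = 2*log(4) pour obtenir v = 14.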